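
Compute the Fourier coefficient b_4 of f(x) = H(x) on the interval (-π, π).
b_4 = (1/π) ∫_{-π}^{π} f(x)·sin(4x) dx.
Evaluate the integral (use parity and integration by parts as needed): b_4 = 0.

Final answer: 0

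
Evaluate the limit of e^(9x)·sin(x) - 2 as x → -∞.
Evaluate the dominant behaviour as x → -∞; each term tends to a finite value or vanishes.
Limit = -2.

Final answer: -2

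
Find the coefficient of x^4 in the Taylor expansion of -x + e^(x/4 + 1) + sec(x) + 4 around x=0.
Expand to order 4: -x + e^(x/4 + 1) + sec(x) + 4 = x^4·(e/6144 + 5/24) + e·x^3/384 + x^2·(e/32 + 1/2) + x·(-1 + e/4) + e + 5 + O(x^5).
The coefficient of x^4 is e/6144 + 5/24.

Final answer: e/6144 + 5/24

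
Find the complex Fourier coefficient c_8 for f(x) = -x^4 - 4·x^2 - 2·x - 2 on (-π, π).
Compute the real Fourier coefficients first: a_8 = -π^2/8 - 61/256, b_8 = 1/2.
Then c_8 = (a_8 − i·b_8)/2 = -π^2/16 - 61/512 - i/4.

Final answer: -π^2/16 - 61/512 - i/4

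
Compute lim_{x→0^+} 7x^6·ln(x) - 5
The product is a 0·∞ indeterminate form at x → 0⁺.
Rewrite the product as 7·ln(x) / x^(-6) and apply L'Hôpital, or use the standard hierarchy x^(-6) ≫ |ln x| as x → 0⁺.
The indeterminate product → 0, so the limit = -5.

Final answer: -5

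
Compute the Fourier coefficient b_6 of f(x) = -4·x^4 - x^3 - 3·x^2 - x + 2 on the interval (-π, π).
b_6 = (1/π) ∫_{-π}^{π} f(x)·sin(6x) dx.
Evaluate the integral (use parity and integration by parts as needed): b_6 = 5/18 + π^2/3.

Final answer: 5/18 + π^2/3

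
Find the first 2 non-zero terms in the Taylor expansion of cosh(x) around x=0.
x^2/2 + 1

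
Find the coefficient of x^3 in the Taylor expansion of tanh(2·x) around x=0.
Expand to order 3: tanh(2·x) = -8·x^3/3 + 2·x + O(x^4).
The coefficient of x^3 is -8/3.

Final answer: -8/3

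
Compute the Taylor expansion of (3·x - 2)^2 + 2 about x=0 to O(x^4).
9·x^2 - 12·x + 6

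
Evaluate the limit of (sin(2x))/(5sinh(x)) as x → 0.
Both numerator and denominator → 0 as x → 0; this is a 0/0 indeterminate form.
Expand each to leading order near x = 0: numerator ~ 2·x, denominator ~ 5·x.
The limit of the ratio is 2/5.

Final answer: 2/5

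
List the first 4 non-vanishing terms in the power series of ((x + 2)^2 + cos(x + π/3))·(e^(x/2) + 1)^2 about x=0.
x^3·(87/16 - √(3)/24) + x^2·(115/8 - √(3)) + x·(25 - 2·√(3)) + 18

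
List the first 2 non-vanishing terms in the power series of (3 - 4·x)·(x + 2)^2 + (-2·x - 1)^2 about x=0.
13 - 9·x^2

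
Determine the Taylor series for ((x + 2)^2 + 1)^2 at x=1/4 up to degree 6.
9409/256 + 873·(x - 1/4)/16 + 259·(x - 1/4)^2/8 + 9·(x - 1/4)^3 + (x - 1/4)^4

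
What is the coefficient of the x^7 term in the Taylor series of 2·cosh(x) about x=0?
Expand to order 7: 2·cosh(x) = x^6/360 + x^4/12 + x^2 + 2 + O(x^8).
The coefficient of x^7 is 0.

Final answer: 0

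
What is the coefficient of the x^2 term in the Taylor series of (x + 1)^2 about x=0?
Expand to order 2: (x + 1)^2 = x^2 + 2·x + 1 + O(x^3).
The coefficient of x^2 is 1.

Final answer: 1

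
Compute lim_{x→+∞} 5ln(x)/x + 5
The quotient is an ∞/∞ indeterminate form as x → +∞.
The polynomial denominator x dominates the logarithmic numerator (any positive power of x ≫ ln(x) as x → ∞), so the quotient → 0.
Adding the constant: 0 + 5 = 5. Limit = 5.

Final answer: 5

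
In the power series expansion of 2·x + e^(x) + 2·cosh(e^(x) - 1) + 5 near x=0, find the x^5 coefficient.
Expand to order 5: 2·x + e^(x) + 2·cosh(e^(x) - 1) + 5 = 17·x^5/40 + 17·x^4/24 + 7·x^3/6 + 3·x^2/2 + 3·x + 8 + O(x^6).
The coefficient of x^5 is 17/40.

Final answer: 17/40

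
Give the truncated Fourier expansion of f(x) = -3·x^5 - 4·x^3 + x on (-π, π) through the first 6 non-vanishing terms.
(-670 - 6·π^4 + 112·π^2)·sin(x) + (-11·π^2 + 31/2 + 3·π^4)·sin(2·x) + (-2·π^4 - 14/27 + 16·π^2/9)·sin(3·x) + (-35/64 + π^2/8 + 3·π^4/2)·sin(4·x) + (-6·π^4/5 - 16·π^2/25 + 346/625)·sin(5·x) + (-25/54 + 7·π^2/9 + π^4)·sin(6·x)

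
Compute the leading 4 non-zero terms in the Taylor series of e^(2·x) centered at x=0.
4·x^3/3 + 2·x^2 + 2·x + 1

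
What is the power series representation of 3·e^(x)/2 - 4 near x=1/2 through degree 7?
-4 + 3·e^(1/2)/2 + 3·e^(1/2)·(x - 1/2)/2 + 3·e^(1/2)·(x - 1/2)^2/4 + e^(1/2)·(x - 1/2)^3/4 + e^(1/2)·(x - 1/2)^4/16 + e^(1/2)·(x - 1/2)^5/80 + e^(1/2)·(x - 1/2)^6/480 + e^(1/2)·(x - 1/2)^7/3360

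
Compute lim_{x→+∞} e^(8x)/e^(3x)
This is an ∞/∞ indeterminate form as x → +∞.
Rewrite e^(8x)/e^(3x) = e^((8−3)x) = e^(5x); the exponent coefficient is 5 > 0 so e^(5x) → ∞.
Limit = ∞.

Final answer: ∞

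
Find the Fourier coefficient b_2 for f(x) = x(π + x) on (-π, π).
b_2 = (1/π) ∫_{-π}^{π} f(x)·sin(2x) dx.
Evaluate the integral (use parity and integration by parts as needed): b_2 = -π.

Final answer: -π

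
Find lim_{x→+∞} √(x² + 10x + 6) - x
This is an ∞ − ∞ indeterminate form.
Multiply and divide by the conjugate √(x²+10x + 6) + x; the x² terms cancel, leaving (10x + 6)/(√(x²+10x + 6)+x) → 10/2 = 5.
Limit = 5.

Final answer: 5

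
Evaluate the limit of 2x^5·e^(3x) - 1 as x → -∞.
The product is a 0·∞ indeterminate form at x → -∞.
Rewrite the product as 2x^5 / e^(-3x) (an ∞/∞ form) and apply L'Hôpital, or use the standard hierarchy e^(3|x|) ≫ |x^5| as x → -∞.
The indeterminate product → 0, so the limit = -1.

Final answer: -1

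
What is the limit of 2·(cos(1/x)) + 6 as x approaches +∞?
Evaluate the dominant behaviour as x → +∞; each term tends to a finite value or vanishes.
Limit = 8.

Final answer: 8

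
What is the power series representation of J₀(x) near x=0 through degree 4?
x^4/64 - x^2/4 + 1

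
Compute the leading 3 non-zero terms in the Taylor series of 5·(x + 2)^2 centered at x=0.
5·x^2 + 20·x + 20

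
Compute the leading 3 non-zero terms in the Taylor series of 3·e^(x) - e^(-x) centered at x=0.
x^2 + 4·x + 2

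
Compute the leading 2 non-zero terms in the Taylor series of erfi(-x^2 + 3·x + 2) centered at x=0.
6·x·e^(4)/√(π) + erfi(2)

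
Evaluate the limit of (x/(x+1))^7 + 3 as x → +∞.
As x → +∞: x/(x+1) = 1/(1 + 1/x) → 1, and the 7th power of a limit-1 base also → 1; with the additive constant, 1 + 3 = 4.
Limit = 4.

Final answer: 4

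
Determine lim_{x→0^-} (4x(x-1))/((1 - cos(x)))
Both numerator and denominator → 0 as x → 0^-; this is a 0/0 indeterminate form.
Expand each to leading order near x = 0: numerator ~ -4·x, denominator ~ x^2/2.
The limit of the ratio is ∞.

Final answer: ∞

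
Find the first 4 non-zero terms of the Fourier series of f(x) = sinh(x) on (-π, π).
sin(x)·sinh(π)/π - 4·sin(2·x)·sinh(π)/(5·π) + 3·sin(3·x)·sinh(π)/(5·π) - 8·sin(4·x)·sinh(π)/(17·π)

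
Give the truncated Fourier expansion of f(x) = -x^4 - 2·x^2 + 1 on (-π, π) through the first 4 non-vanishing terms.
(-40 + 8·π^2)·cos(x) + (1 - 2·π^2)·cos(2·x) + (8/27 + 8·π^2/9)·cos(3·x) - π^4/5 - 2·π^2/3 + 1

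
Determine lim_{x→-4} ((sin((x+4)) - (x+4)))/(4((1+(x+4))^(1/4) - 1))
Both numerator and denominator → 0 as x → -4; this is a 0/0 indeterminate form.
Expand each to leading order near x = -4: numerator ~ -(x + 4)^3/6, denominator ~ (x + 4).
The limit of the ratio is 0.

Final answer: 0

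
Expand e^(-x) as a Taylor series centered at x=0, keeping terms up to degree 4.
x^4/24 - x^3/6 + x^2/2 - x + 1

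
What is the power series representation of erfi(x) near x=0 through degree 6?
x^5/(5·√(π)) + 2·x^3/(3·√(π)) + 2·x/√(π)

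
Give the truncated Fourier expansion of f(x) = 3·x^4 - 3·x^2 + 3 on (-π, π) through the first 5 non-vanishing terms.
(156 - 24·π^2)·cos(x) + (-12 + 6·π^2)·cos(2·x) + (28/9 - 8·π^2/3)·cos(3·x) + (-21/16 + 3·π^2/2)·cos(4·x) - π^2 + 3 + 3·π^4/5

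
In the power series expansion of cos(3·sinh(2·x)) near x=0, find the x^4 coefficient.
Expand to order 4: cos(3·sinh(2·x)) = 30·x^4 - 18·x^2 + 1 + O(x^5).
The coefficient of x^4 is 30.

Final answer: 30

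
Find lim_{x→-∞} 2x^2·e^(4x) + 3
The product is a 0·∞ indeterminate form at x → -∞.
Rewrite the product as 2x^2 / e^(-4x) (an ∞/∞ form) and apply L'Hôpital, or use the standard hierarchy e^(4|x|) ≫ |x^2| as x → -∞.
The indeterminate product → 0, so the limit = 3.

Final answer: 3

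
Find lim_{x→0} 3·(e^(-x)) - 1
Direct substitution at x = 0 gives 2.

Final answer: 2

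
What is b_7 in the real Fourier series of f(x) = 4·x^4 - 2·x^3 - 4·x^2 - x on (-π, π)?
b_7 = (1/π) ∫_{-π}^{π} f(x)·sin(7x) dx.
Evaluate the integral (use parity and integration by parts as needed): b_7 = -4·π^2/7 - 74/343.

Final answer: -4·π^2/7 - 74/343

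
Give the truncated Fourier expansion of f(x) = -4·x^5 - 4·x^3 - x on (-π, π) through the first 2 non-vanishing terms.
(-914 - 8·π^4 + 152·π^2)·sin(x) + (-16·π^2 + 25 + 4·π^4)·sin(2·x)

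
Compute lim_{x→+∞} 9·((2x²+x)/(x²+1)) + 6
Evaluate the dominant behaviour as x → +∞; each term tends to a finite value or vanishes.
Limit = 24.

Final answer: 24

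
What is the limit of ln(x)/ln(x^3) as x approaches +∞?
This is an ∞/∞ indeterminate form as x → +∞.
Write ln(x^3) = 3·ln(x), reducing the quotient to 1/3.
Limit = 1/3.

Final answer: 1/3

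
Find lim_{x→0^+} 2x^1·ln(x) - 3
The product is a 0·∞ indeterminate form at x → 0⁺.
Rewrite the product as 2·ln(x) / x^(-1) and apply L'Hôpital, or use the standard hierarchy x^(-1) ≫ |ln x| as x → 0⁺.
The indeterminate product → 0, so the limit = -3.

Final answer: -3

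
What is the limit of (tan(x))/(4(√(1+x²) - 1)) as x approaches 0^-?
Both numerator and denominator → 0 as x → 0^-; this is a 0/0 indeterminate form.
Expand each to leading order near x = 0: numerator ~ x, denominator ~ 2·x^2.
The limit of the ratio is -∞.

Final answer: -∞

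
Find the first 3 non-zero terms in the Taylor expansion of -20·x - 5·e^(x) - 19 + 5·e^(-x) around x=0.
-5·x^3/3 - 30·x - 19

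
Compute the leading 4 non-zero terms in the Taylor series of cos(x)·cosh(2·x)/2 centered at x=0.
-13·x^6/160 - 7·x^4/48 + 3·x^2/4 + 1/2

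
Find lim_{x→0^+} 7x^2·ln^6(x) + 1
The product is a 0·∞ indeterminate form at x → 0⁺.
Rewrite the product as 7·ln^6(x) / x^(-2) and apply L'Hôpital, or use the standard hierarchy x^(-2) ≫ |ln x|^6 as x → 0⁺.
The indeterminate product → 0, so the limit = 1.

Final answer: 1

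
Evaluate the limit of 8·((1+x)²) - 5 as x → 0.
Direct substitution at x = 0 gives 3.

Final answer: 3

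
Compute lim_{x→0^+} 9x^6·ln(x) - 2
The product is a 0·∞ indeterminate form at x → 0⁺.
Rewrite the product as 9·ln(x) / x^(-6) and apply L'Hôpital, or use the standard hierarchy x^(-6) ≫ |ln x| as x → 0⁺.
The indeterminate product → 0, so the limit = -2.

Final answer: -2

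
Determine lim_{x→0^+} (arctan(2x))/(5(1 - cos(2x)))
Both numerator and denominator → 0 as x → 0^+; this is a 0/0 indeterminate form.
Expand each to leading order near x = 0: numerator ~ 2·x, denominator ~ 10·x^2.
The limit of the ratio is ∞.

Final answer: ∞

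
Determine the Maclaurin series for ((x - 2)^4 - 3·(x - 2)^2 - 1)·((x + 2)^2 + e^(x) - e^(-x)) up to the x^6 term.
-2·x^6 + 101·x^5/20 - 89·x^4/3 + 75·x^3 - 33·x^2 - 62·x + 12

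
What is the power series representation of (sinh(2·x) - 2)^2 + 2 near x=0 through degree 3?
-16·x^3/3 + 4·x^2 - 8·x + 6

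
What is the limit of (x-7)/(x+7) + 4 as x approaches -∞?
Evaluate the dominant behaviour as x → -∞; each term tends to a finite value or vanishes.
Limit = 5.

Final answer: 5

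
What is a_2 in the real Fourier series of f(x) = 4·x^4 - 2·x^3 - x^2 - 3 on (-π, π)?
a_2 = (1/π) ∫_{-π}^{π} f(x)·cos(2x) dx.
Evaluate the integral (use parity and integration by parts as needed): a_2 = -13 + 8·π^2.

Final answer: -13 + 8·π^2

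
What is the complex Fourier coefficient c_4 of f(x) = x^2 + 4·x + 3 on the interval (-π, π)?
Compute the real Fourier coefficients first: a_4 = 1/4, b_4 = -2.
Then c_4 = (a_4 − i·b_4)/2 = 1/8 + i.

Final answer: 1/8 + i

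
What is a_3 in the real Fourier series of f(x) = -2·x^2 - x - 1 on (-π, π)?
a_3 = (1/π) ∫_{-π}^{π} f(x)·cos(3x) dx.
Evaluate the integral (use parity and integration by parts as needed): a_3 = 8/9.

Final answer: 8/9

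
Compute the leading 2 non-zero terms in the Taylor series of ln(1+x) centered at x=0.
-x^2/2 + x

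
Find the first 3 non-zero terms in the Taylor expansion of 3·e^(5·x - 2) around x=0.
75·x^2·e^(-2)/2 + 15·x·e^(-2) + 3·e^(-2)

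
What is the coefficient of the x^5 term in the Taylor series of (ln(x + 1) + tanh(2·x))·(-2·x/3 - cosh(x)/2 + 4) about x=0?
Expand to order 5: (ln(x + 1) + tanh(2·x))·(-2·x/3 - cosh(x)/2 + 4) = 3917·x^5/240 + 29·x^4/36 - 103·x^3/12 - 15·x^2/4 + 21·x/2 + O(x^6).
The coefficient of x^5 is 3917/240.

Final answer: 3917/240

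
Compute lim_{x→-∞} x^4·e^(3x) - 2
The product is a 0·∞ indeterminate form at x → -∞.
Rewrite the product as x^4 / e^(-3x) (an ∞/∞ form) and apply L'Hôpital, or use the standard hierarchy e^(3|x|) ≫ |x^4| as x → -∞.
The indeterminate product → 0, so the limit = -2.

Final answer: -2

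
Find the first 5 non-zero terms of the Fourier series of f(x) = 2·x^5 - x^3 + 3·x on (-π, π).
(-82·π^2 + 4·π^4 + 498)·sin(x) + (-2·π^4 - 39/2 + 11·π^2)·sin(2·x) + (-98·π^2/27 + 358/81 + 4·π^4/3)·sin(3·x) + (-π^4 - 69/32 + 7·π^2/4)·sin(4·x) + (-26·π^2/25 + 906/625 + 4·π^4/5)·sin(5·x)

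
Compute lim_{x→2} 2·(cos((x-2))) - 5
Direct substitution at x = 2 gives -3.

Final answer: -3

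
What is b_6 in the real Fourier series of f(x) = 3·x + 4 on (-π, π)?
b_6 = (1/π) ∫_{-π}^{π} f(x)·sin(6x) dx.
Evaluate the integral (use parity and integration by parts as needed): b_6 = -1.

Final answer: -1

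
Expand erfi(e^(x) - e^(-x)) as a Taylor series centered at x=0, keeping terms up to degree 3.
6·x^3/√(π) + 4·x/√(π)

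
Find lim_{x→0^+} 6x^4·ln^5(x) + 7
The product is a 0·∞ indeterminate form at x → 0⁺.
Rewrite the product as 6·ln^5(x) / x^(-4) and apply L'Hôpital, or use the standard hierarchy x^(-4) ≫ |ln x|^5 as x → 0⁺.
The indeterminate product → 0, so the limit = 7.

Final answer: 7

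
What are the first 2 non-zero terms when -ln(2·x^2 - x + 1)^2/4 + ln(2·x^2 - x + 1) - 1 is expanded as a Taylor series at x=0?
-x - 1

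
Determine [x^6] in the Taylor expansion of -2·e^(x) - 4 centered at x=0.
Expand to order 6: -2·e^(x) - 4 = -x^6/360 - x^5/60 - x^4/12 - x^3/3 - x^2 - 2·x - 6 + O(x^7).
The coefficient of x^6 is -1/360.

Final answer: -1/360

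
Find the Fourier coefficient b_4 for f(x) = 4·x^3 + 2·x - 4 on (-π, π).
b_4 = (1/π) ∫_{-π}^{π} f(x)·sin(4x) dx.
Evaluate the integral (use parity and integration by parts as needed): b_4 = -2·π^2 - 1/4.

Final answer: -2·π^2 - 1/4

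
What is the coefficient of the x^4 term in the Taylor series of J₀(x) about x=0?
Expand to order 4: J₀(x) = x^4/64 - x^2/4 + 1 + O(x^5).
The coefficient of x^4 is 1/64.

Final answer: 1/64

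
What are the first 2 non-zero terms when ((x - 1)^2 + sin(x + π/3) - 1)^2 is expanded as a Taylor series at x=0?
-3·√(3)·x/2 + 3/4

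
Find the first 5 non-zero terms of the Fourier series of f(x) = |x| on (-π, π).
-4·cos(x)/π - 4·cos(3·x)/(9·π) - 4·cos(5·x)/(25·π) - 4·cos(7·x)/(49·π) + π/2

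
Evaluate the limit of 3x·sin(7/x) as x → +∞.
As x → +∞: let u = 7/x → 0⁺; then 3·x·sin(7/x) = 3·7·sin(u)/u → 3·7·1 = 21.
Limit = 21.

Final answer: 21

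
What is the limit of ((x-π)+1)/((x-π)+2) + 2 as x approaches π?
Direct substitution at x = π gives 5/2.

Final answer: 5/2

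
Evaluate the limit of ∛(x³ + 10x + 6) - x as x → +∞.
This is an ∞ − ∞ indeterminate form.
Multiply by (A² + AB + B²)/(A² + AB + B²) where A = ∛(x³+10x + 6), B = x to use A³ − B³ = (A−B)(A²+AB+B²); the x³ terms cancel, leaving (10x + 6)/(A²+AB+B²) with denominator ~ 3x², so the limit is 0.
Limit = 0.

Final answer: 0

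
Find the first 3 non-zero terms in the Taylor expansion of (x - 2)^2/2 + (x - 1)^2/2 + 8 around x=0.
x^2 - 3·x + 21/2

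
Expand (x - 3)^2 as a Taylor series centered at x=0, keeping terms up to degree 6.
x^2 - 6·x + 9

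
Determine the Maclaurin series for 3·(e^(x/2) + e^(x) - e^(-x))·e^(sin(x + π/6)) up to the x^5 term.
x^5·(-57·e^(1/2)/64 - √(3)·e^(1/2)/32) + x^4·(-9·√(3)·e^(1/2)/16 - 3·e^(1/2)/8) + x^3·(-√(3)·e^(1/2)/4 + 2·e^(1/2)) + x^2·(3·e^(1/2)/4 + 15·√(3)·e^(1/2)/4) + x·(3·√(3)·e^(1/2)/2 + 15·e^(1/2)/2) + 3·e^(1/2)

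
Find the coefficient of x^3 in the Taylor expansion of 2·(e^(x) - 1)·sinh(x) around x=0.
Expand to order 3: 2·(e^(x) - 1)·sinh(x) = x^3 + 2·x^2 + O(x^4).
The coefficient of x^3 is 1.

Final answer: 1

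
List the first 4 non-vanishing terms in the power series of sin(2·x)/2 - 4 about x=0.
2·x^5/15 - 2·x^3/3 + x - 4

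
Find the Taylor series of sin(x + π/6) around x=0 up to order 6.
-x^6/1440 + √(3)·x^5/240 + x^4/48 - √(3)·x^3/12 - x^2/4 + √(3)·x/2 + 1/2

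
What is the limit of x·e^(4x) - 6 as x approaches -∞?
The product is a 0·∞ indeterminate form at x → -∞.
Rewrite the product as x / e^(-4x) (an ∞/∞ form) and apply L'Hôpital, or use the standard hierarchy e^(4|x|) ≫ |x| as x → -∞.
The indeterminate product → 0, so the limit = -6.

Final answer: -6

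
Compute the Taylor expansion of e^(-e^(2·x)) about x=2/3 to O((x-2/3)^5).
e^(-e^(4/3)) - 2·e^(4/3)·e^(-e^(4/3))·(x - 2/3) + (-2·e^(4/3) + 2·e^(8/3))·e^(-e^(4/3))·(x - 2/3)^2 + (-4·e^(4) - 4·e^(4/3) + 12·e^(8/3))·e^(-e^(4/3))·(x - 2/3)^3/3 + (-12·e^(4) - 2·e^(4/3) + 14·e^(8/3) + 2·e^(16/3))·e^(-e^(4/3))·(x - 2/3)^4/3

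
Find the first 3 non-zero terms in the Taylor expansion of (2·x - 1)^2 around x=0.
4·x^2 - 4·x + 1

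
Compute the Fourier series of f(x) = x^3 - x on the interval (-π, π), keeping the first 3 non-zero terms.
(-14 + 2·π^2)·sin(x) + (5/2 - π^2)·sin(2·x) + (-10/9 + 2·π^2/3)·sin(3·x)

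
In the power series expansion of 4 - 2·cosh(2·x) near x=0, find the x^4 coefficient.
Expand to order 4: 4 - 2·cosh(2·x) = -4·x^4/3 - 4·x^2 + 2 + O(x^5).
The coefficient of x^4 is -4/3.

Final answer: -4/3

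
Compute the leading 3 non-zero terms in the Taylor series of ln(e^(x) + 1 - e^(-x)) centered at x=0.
3·x^3 - 2·x^2 + 2·x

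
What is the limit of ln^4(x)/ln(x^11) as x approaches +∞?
This is an ∞/∞ indeterminate form as x → +∞.
Write ln(x^11) = 11·ln(x), reducing the quotient to ln^3(x)/11 → ∞.
Limit = ∞.

Final answer: ∞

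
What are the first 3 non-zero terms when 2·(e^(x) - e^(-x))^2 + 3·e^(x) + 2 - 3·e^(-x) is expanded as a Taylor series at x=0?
8·x^2 + 6·x + 2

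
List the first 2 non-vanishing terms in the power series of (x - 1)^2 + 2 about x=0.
3 - 2·x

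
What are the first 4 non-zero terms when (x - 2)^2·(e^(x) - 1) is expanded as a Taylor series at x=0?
x^5/30 - x^3/3 - 2·x^2 + 4·x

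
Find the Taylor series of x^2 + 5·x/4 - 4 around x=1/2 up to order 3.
-25/8 + 9·(x - 1/2)/4 + (x - 1/2)^2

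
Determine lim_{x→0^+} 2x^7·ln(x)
This is a 0·∞ indeterminate form at x → 0⁺.
Rewrite the product as 2·ln(x) / x^(-7) and apply L'Hôpital, or use the standard hierarchy x^(-7) ≫ |ln x| as x → 0⁺.
The indeterminate product → 0, so the limit = 0.

Final answer: 0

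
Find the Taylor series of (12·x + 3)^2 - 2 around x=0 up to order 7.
144·x^2 + 72·x + 7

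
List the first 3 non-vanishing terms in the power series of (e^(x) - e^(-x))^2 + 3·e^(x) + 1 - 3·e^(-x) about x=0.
4·x^2 + 6·x + 1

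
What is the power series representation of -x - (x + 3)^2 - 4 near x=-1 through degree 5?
-7 - 5·(x + 1) - (x + 1)^2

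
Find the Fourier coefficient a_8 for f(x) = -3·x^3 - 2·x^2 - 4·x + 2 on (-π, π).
a_8 = (1/π) ∫_{-π}^{π} f(x)·cos(8x) dx.
Evaluate the integral (use parity and integration by parts as needed): a_8 = -1/8.

Final answer: -1/8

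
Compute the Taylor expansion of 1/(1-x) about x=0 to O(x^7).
x^6 + x^5 + x^4 + x^3 + x^2 + x + 1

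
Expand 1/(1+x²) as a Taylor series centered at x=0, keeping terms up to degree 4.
x^4 - x^2 + 1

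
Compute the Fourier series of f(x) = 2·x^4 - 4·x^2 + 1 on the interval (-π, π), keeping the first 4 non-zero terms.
(112 - 16·π^2)·cos(x) + (-10 + 4·π^2)·cos(2·x) + (80/27 - 16·π^2/9)·cos(3·x) - 4·π^2/3 + 1 + 2·π^4/5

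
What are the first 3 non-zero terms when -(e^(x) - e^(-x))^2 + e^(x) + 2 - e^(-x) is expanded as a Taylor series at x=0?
-4·x^2 + 2·x + 2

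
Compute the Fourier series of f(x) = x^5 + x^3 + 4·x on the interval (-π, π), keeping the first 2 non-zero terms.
(-38·π^2 + 2·π^4 + 236)·sin(x) + (-π^4 - 10 + 4·π^2)·sin(2·x)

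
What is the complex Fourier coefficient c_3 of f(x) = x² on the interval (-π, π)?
Compute the real Fourier coefficients first: a_3 = -4/9, b_3 = 0.
Then c_3 = (a_3 − i·b_3)/2 = -2/9.

Final answer: -2/9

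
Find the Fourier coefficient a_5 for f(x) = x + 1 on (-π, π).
a_5 = (1/π) ∫_{-π}^{π} f(x)·cos(5x) dx.
Evaluate the integral (use parity and integration by parts as needed): a_5 = 0.

Final answer: 0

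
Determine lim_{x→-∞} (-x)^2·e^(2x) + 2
The product is a 0·∞ indeterminate form at x → -∞.
Rewrite the product as (-x)^2 / e^(-2x) (an ∞/∞ form) and apply L'Hôpital, or use the standard hierarchy e^(2|x|) ≫ |(-x)^2| as x → -∞.
The indeterminate product → 0, so the limit = 2.

Final answer: 2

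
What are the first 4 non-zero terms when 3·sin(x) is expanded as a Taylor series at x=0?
-x^7/1680 + x^5/40 - x^3/2 + 3·x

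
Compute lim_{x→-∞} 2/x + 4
Evaluate the dominant behaviour as x → -∞; each term tends to a finite value or vanishes.
Limit = 4.

Final answer: 4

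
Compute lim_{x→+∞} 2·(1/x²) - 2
Evaluate the dominant behaviour as x → +∞; each term tends to a finite value or vanishes.
Limit = -2.

Final answer: -2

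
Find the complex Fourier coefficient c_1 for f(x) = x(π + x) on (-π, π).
Compute the real Fourier coefficients first: a_1 = -4, b_1 = 2·π.
Then c_1 = (a_1 − i·b_1)/2 = -2 - i·π.

Final answer: -2 - i·π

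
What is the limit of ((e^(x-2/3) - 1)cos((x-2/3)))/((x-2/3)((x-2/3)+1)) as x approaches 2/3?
Both numerator and denominator → 0 as x → 2/3; this is a 0/0 indeterminate form.
Expand each to leading order near x = 2/3: numerator ~ (x - 2/3), denominator ~ (x - 2/3).
The limit of the ratio is 1.

Final answer: 1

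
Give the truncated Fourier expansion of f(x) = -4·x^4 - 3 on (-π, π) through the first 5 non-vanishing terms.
(-192 + 32·π^2)·cos(x) + (12 - 8·π^2)·cos(2·x) + (-64/27 + 32·π^2/9)·cos(3·x) + (3/4 - 2·π^2)·cos(4·x) - 4·π^4/5 - 3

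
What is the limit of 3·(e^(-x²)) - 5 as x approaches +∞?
Evaluate the dominant behaviour as x → +∞; each term tends to a finite value or vanishes.
Limit = -5.

Final answer: -5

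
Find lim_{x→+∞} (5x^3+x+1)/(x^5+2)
This is an ∞/∞ indeterminate form as x → +∞.
Divide numerator and denominator by x^5 and let the lower-order terms vanish; the numerator's degree 3 is below the denominator's degree 5, so the quotient → 0.
Limit = 0.

Final answer: 0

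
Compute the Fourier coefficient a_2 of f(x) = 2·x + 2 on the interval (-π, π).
a_2 = (1/π) ∫_{-π}^{π} f(x)·cos(2x) dx.
Evaluate the integral (use parity and integration by parts as needed): a_2 = 0.

Final answer: 0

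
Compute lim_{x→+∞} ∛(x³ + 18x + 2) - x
This is an ∞ − ∞ indeterminate form.
Multiply by (A² + AB + B²)/(A² + AB + B²) where A = ∛(x³+18x + 2), B = x to use A³ − B³ = (A−B)(A²+AB+B²); the x³ terms cancel, leaving (18x + 2)/(A²+AB+B²) with denominator ~ 3x², so the limit is 0.
Limit = 0.

Final answer: 0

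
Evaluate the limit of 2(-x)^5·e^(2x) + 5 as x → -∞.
The product is a 0·∞ indeterminate form at x → -∞.
Rewrite the product as 2(-x)^5 / e^(-2x) (an ∞/∞ form) and apply L'Hôpital, or use the standard hierarchy e^(2|x|) ≫ |(-x)^5| as x → -∞.
The indeterminate product → 0, so the limit = 5.

Final answer: 5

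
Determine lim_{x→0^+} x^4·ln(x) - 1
The product is a 0·∞ indeterminate form at x → 0⁺.
Rewrite the product as ln(x) / x^(-4) and apply L'Hôpital, or use the standard hierarchy x^(-4) ≫ |ln x| as x → 0⁺.
The indeterminate product → 0, so the limit = -1.

Final answer: -1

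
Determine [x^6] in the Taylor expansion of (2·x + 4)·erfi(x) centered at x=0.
Expand to order 6: (2·x + 4)·erfi(x) = 2·x^6/(5·√(π)) + 4·x^5/(5·√(π)) + 4·x^4/(3·√(π)) + 8·x^3/(3·√(π)) + 4·x^2/√(π) + 8·x/√(π) + O(x^7).
The coefficient of x^6 is 2/(5·√(π)).

Final answer: 2/(5·√(π))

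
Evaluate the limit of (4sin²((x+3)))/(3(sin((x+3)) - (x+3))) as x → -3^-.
Both numerator and denominator → 0 as x → -3^-; this is a 0/0 indeterminate form.
Expand each to leading order near x = -3: numerator ~ 4·(x + 3)^2, denominator ~ -(x + 3)^3/2.
The limit of the ratio is ∞.

Final answer: ∞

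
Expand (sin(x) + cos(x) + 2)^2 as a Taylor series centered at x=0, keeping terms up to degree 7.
-11·x^7/420 - x^6/180 + 3·x^5/10 + x^4/6 - 2·x^3 - 2·x^2 + 6·x + 9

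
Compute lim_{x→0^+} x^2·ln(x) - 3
The product is a 0·∞ indeterminate form at x → 0⁺.
Rewrite the product as ln(x) / x^(-2) and apply L'Hôpital, or use the standard hierarchy x^(-2) ≫ |ln x| as x → 0⁺.
The indeterminate product → 0, so the limit = -3.

Final answer: -3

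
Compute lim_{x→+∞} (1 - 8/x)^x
As x → +∞: this is the defining limit (1 - 8/x)^x → e^(-8).
Limit = e^(-8).

Final answer: e^(-8)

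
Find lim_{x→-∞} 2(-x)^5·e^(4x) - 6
The product is a 0·∞ indeterminate form at x → -∞.
Rewrite the product as 2(-x)^5 / e^(-4x) (an ∞/∞ form) and apply L'Hôpital, or use the standard hierarchy e^(4|x|) ≫ |(-x)^5| as x → -∞.
The indeterminate product → 0, so the limit = -6.

Final answer: -6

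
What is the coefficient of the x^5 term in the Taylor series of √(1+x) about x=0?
Expand to order 5: √(1+x) = 7·x^5/256 - 5·x^4/128 + x^3/16 - x^2/8 + x/2 + 1 + O(x^6).
The coefficient of x^5 is 7/256.

Final answer: 7/256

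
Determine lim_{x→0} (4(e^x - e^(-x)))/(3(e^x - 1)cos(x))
Both numerator and denominator → 0 as x → 0; this is a 0/0 indeterminate form.
Expand each to leading order near x = 0: numerator ~ 8·x, denominator ~ 3·x.
The limit of the ratio is 8/3.

Final answer: 8/3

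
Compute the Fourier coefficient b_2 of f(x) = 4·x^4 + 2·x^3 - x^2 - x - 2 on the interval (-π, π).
b_2 = (1/π) ∫_{-π}^{π} f(x)·sin(2x) dx.
Evaluate the integral (use parity and integration by parts as needed): b_2 = 4 - 2·π^2.

Final answer: 4 - 2·π^2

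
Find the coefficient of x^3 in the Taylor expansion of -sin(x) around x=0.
Expand to order 3: -sin(x) = x^3/6 - x + O(x^4).
The coefficient of x^3 is 1/6.

Final answer: 1/6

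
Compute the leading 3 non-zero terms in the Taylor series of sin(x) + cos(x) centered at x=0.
-x^2/2 + x + 1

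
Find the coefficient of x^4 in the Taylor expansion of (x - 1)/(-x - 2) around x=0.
Expand to order 4: (x - 1)/(-x - 2) = 3·x^4/32 - 3·x^3/16 + 3·x^2/8 - 3·x/4 + 1/2 + O(x^5).
The coefficient of x^4 is 3/32.

Final answer: 3/32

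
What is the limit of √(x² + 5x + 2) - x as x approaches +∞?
This is an ∞ − ∞ indeterminate form.
Multiply and divide by the conjugate √(x²+5x + 2) + x; the x² terms cancel, leaving (5x + 2)/(√(x²+5x + 2)+x) → 5/2.
Limit = 5/2.

Final answer: 5/2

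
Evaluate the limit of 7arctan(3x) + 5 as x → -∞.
Evaluate the dominant behaviour as x → -∞; each term tends to a finite value or vanishes.
Limit = 5 - 7·π/2.

Final answer: 5 - 7·π/2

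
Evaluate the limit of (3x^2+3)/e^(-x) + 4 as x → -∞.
The quotient is an ∞/∞ indeterminate form as x → -∞.
Compare growth rates of the dominant terms (exponentials ≫ polynomials ≫ logarithms), or apply L'Hôpital's rule; the quotient → 0.
Adding the constant: 0 + 4 = 4. Limit = 4.

Final answer: 4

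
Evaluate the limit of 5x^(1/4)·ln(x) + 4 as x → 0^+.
The product is a 0·∞ indeterminate form at x → 0⁺.
Rewrite the product as 5·ln(x) / x^(-1/4) and apply L'Hôpital, or use the standard hierarchy x^(-1/4) ≫ |ln x| as x → 0⁺.
The indeterminate product → 0, so the limit = 4.

Final answer: 4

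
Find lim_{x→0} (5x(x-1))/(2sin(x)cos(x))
Both numerator and denominator → 0 as x → 0; this is a 0/0 indeterminate form.
Expand each to leading order near x = 0: numerator ~ -5·x, denominator ~ 2·x.
The limit of the ratio is -5/2.

Final answer: -5/2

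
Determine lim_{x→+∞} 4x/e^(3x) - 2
The quotient is an ∞/∞ indeterminate form as x → +∞.
The exponential denominator e^(3x) dominates the polynomial numerator (e^x ≫ x as x → ∞), so the quotient → 0.
Adding the constant: 0 - 2 = -2. Limit = -2.

Final answer: -2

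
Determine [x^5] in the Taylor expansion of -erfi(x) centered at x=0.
Expand to order 5: -erfi(x) = -x^5/(5·√(π)) - 2·x^3/(3·√(π)) - 2·x/√(π) + O(x^6).
The coefficient of x^5 is -1/(5·√(π)).

Final answer: -1/(5·√(π))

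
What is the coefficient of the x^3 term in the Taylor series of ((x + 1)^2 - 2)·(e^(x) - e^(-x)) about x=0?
Expand to order 3: ((x + 1)^2 - 2)·(e^(x) - e^(-x)) = 5·x^3/3 + 4·x^2 - 2·x + O(x^4).
The coefficient of x^3 is 5/3.

Final answer: 5/3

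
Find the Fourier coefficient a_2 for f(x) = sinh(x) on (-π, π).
a_2 = (1/π) ∫_{-π}^{π} f(x)·cos(2x) dx.
Evaluate the integral (use parity and integration by parts as needed): a_2 = 0.

Final answer: 0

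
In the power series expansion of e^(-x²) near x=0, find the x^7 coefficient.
Expand to order 7: e^(-x²) = -x^6/6 + x^4/2 - x^2 + 1 + O(x^8).
The coefficient of x^7 is 0.

Final answer: 0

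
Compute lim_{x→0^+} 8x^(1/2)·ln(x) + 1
The product is a 0·∞ indeterminate form at x → 0⁺.
Rewrite the product as 8·ln(x) / x^(-1/2) and apply L'Hôpital, or use the standard hierarchy x^(-1/2) ≫ |ln x| as x → 0⁺.
The indeterminate product → 0, so the limit = 1.

Final answer: 1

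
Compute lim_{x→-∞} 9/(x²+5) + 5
Evaluate the dominant behaviour as x → -∞; each term tends to a finite value or vanishes.
Limit = 5.

Final answer: 5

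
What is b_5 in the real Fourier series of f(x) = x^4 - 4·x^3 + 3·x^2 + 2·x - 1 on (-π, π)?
b_5 = (1/π) ∫_{-π}^{π} f(x)·sin(5x) dx.
Evaluate the integral (use parity and integration by parts as needed): b_5 = 148/125 - 8·π^2/5.

Final answer: 148/125 - 8·π^2/5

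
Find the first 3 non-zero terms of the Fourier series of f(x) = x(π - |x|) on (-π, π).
8·sin(x)/π + 8·sin(3·x)/(27·π) + 8·sin(5·x)/(125·π)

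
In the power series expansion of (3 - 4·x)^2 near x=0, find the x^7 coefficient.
Expand to order 7: (3 - 4·x)^2 = 16·x^2 - 24·x + 9 + O(x^8).
The coefficient of x^7 is 0.

Final answer: 0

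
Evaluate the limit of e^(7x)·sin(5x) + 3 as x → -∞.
Evaluate the dominant behaviour as x → -∞; each term tends to a finite value or vanishes.
Limit = 3.

Final answer: 3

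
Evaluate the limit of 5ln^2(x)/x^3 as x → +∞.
This is an ∞/∞ indeterminate form as x → +∞.
The polynomial denominator x^3 dominates the logarithmic numerator (any positive power of x ≫ ln^2(x) as x → ∞), so the quotient → 0.
Limit = 0.

Final answer: 0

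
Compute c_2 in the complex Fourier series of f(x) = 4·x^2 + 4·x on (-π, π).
Compute the real Fourier coefficients first: a_2 = 4, b_2 = -4.
Then c_2 = (a_2 − i·b_2)/2 = 2 + 2·i.

Final answer: 2 + 2·i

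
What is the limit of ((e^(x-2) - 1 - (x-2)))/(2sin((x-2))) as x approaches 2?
Both numerator and denominator → 0 as x → 2; this is a 0/0 indeterminate form.
Expand each to leading order near x = 2: numerator ~ (x - 2)^2/2, denominator ~ 2·(x - 2).
The limit of the ratio is 0.

Final answer: 0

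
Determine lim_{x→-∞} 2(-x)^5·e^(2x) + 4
The product is a 0·∞ indeterminate form at x → -∞.
Rewrite the product as 2(-x)^5 / e^(-2x) (an ∞/∞ form) and apply L'Hôpital, or use the standard hierarchy e^(2|x|) ≫ |(-x)^5| as x → -∞.
The indeterminate product → 0, so the limit = 4.

Final answer: 4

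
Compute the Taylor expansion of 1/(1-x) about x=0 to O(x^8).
x^7 + x^6 + x^5 + x^4 + x^3 + x^2 + x + 1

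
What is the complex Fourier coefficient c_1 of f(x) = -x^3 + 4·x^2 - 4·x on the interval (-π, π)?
Compute the real Fourier coefficients first: a_1 = -16, b_1 = 4 - 2·π^2.
Then c_1 = (a_1 − i·b_1)/2 = -8 - 2·i + i·π^2.

Final answer: -8 - 2·i + i·π^2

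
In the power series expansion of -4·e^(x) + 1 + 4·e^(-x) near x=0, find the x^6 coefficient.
Expand to order 6: -4·e^(x) + 1 + 4·e^(-x) = -x^5/15 - 4·x^3/3 - 8·x + 1 + O(x^7).
The coefficient of x^6 is 0.

Final answer: 0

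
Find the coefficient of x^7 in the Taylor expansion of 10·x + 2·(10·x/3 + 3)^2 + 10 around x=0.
Expand to order 7: 10·x + 2·(10·x/3 + 3)^2 + 10 = 200·x^2/9 + 50·x + 28 + O(x^8).
The coefficient of x^7 is 0.

Final answer: 0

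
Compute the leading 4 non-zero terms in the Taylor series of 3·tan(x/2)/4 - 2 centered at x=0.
x^5/320 + x^3/32 + 3·x/8 - 2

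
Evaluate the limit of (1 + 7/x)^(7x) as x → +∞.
As x → +∞: write (1 + 7/x)^(7x) = ((1 + 7/x)^x)^7 → (e^7)^7 = e^49.
Limit = e^(49).

Final answer: e^(49)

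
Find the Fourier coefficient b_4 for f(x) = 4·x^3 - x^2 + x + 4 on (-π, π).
b_4 = (1/π) ∫_{-π}^{π} f(x)·sin(4x) dx.
Evaluate the integral (use parity and integration by parts as needed): b_4 = 1/4 - 2·π^2.

Final answer: 1/4 - 2·π^2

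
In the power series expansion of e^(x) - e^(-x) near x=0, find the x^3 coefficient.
Expand to order 3: e^(x) - e^(-x) = x^3/3 + 2·x + O(x^4).
The coefficient of x^3 is 1/3.

Final answer: 1/3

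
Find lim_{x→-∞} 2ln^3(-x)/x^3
This is an ∞/∞ indeterminate form as x → -∞.
Compare growth rates of the dominant terms (exponentials ≫ polynomials ≫ logarithms), or apply L'Hôpital's rule; the quotient → 0.
Limit = 0.

Final answer: 0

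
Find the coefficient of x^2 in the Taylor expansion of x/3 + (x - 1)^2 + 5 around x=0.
Expand to order 2: x/3 + (x - 1)^2 + 5 = x^2 - 5·x/3 + 6 + O(x^3).
The coefficient of x^2 is 1.

Final answer: 1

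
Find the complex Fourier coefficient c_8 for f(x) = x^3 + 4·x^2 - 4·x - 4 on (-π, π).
Compute the real Fourier coefficients first: a_8 = 1/4, b_8 = 131/128 - π^2/4.
Then c_8 = (a_8 − i·b_8)/2 = 1/8 - 131·i/256 + i·π^2/8.

Final answer: 1/8 - 131·i/256 + i·π^2/8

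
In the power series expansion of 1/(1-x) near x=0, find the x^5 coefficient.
Expand to order 5: 1/(1-x) = x^5 + x^4 + x^3 + x^2 + x + 1 + O(x^6).
The coefficient of x^5 is 1.

Final answer: 1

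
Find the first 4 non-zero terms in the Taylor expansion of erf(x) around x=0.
-x^7/(21·√(π)) + x^5/(5·√(π)) - 2·x^3/(3·√(π)) + 2·x/√(π)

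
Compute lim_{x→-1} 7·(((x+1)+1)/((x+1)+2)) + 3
Direct substitution at x = -1 gives 13/2.

Final answer: 13/2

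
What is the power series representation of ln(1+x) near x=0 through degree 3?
x^3/3 - x^2/2 + x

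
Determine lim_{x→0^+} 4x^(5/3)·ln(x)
This is a 0·∞ indeterminate form at x → 0⁺.
Rewrite the product as 4·ln(x) / x^(-5/3) and apply L'Hôpital, or use the standard hierarchy x^(-5/3) ≫ |ln x| as x → 0⁺.
The indeterminate product → 0, so the limit = 0.

Final answer: 0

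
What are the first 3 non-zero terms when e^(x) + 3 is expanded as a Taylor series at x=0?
x^2/2 + x + 4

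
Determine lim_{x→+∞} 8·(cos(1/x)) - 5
Evaluate the dominant behaviour as x → +∞; each term tends to a finite value or vanishes.
Limit = 3.

Final answer: 3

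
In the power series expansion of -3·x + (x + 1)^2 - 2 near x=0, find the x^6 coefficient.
Expand to order 6: -3·x + (x + 1)^2 - 2 = x^2 - x - 1 + O(x^7).
The coefficient of x^6 is 0.

Final answer: 0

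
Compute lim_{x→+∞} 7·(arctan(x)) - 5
Evaluate the dominant behaviour as x → +∞; each term tends to a finite value or vanishes.
Limit = -5 + 7·π/2.

Final answer: -5 + 7·π/2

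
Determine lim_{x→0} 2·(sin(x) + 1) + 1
Direct substitution at x = 0 gives 3.

Final answer: 3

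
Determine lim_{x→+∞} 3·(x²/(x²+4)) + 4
Evaluate the dominant behaviour as x → +∞; each term tends to a finite value or vanishes.
Limit = 7.

Final answer: 7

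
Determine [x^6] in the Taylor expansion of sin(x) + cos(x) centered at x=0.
Expand to order 6: sin(x) + cos(x) = -x^6/720 + x^5/120 + x^4/24 - x^3/6 - x^2/2 + x + 1 + O(x^7).
The coefficient of x^6 is -1/720.

Final answer: -1/720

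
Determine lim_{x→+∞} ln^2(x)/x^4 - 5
The quotient is an ∞/∞ indeterminate form as x → +∞.
The polynomial denominator x^4 dominates the logarithmic numerator (any positive power of x ≫ ln^2(x) as x → ∞), so the quotient → 0.
Adding the constant: 0 - 5 = -5. Limit = -5.

Final answer: -5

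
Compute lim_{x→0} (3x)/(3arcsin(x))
Both numerator and denominator → 0 as x → 0; this is a 0/0 indeterminate form.
Expand each to leading order near x = 0: numerator ~ 3·x, denominator ~ 3·x.
The limit of the ratio is 1.

Final answer: 1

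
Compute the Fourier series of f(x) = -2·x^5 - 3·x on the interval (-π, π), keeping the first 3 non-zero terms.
(-486 - 4·π^4 + 80·π^2)·sin(x) + (-10·π^2 + 18 + 2·π^4)·sin(2·x) + (-4·π^4/3 - 322/81 + 80·π^2/27)·sin(3·x)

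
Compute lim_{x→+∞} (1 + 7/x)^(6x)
As x → +∞: write (1 + 7/x)^(6x) = ((1 + 7/x)^x)^6 → (e^7)^6 = e^42.
Limit = e^(42).

Final answer: e^(42)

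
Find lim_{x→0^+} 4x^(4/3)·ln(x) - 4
The product is a 0·∞ indeterminate form at x → 0⁺.
Rewrite the product as 4·ln(x) / x^(-4/3) and apply L'Hôpital, or use the standard hierarchy x^(-4/3) ≫ |ln x| as x → 0⁺.
The indeterminate product → 0, so the limit = -4.

Final answer: -4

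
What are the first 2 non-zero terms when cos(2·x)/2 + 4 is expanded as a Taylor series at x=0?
9/2 - x^2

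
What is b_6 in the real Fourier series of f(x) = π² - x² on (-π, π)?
b_6 = (1/π) ∫_{-π}^{π} f(x)·sin(6x) dx.
Evaluate the integral (use parity and integration by parts as needed): b_6 = 0.

Final answer: 0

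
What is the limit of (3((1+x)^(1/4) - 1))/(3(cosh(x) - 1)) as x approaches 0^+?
Both numerator and denominator → 0 as x → 0^+; this is a 0/0 indeterminate form.
Expand each to leading order near x = 0: numerator ~ 3·x/4, denominator ~ 3·x^2/2.
The limit of the ratio is ∞.

Final answer: ∞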